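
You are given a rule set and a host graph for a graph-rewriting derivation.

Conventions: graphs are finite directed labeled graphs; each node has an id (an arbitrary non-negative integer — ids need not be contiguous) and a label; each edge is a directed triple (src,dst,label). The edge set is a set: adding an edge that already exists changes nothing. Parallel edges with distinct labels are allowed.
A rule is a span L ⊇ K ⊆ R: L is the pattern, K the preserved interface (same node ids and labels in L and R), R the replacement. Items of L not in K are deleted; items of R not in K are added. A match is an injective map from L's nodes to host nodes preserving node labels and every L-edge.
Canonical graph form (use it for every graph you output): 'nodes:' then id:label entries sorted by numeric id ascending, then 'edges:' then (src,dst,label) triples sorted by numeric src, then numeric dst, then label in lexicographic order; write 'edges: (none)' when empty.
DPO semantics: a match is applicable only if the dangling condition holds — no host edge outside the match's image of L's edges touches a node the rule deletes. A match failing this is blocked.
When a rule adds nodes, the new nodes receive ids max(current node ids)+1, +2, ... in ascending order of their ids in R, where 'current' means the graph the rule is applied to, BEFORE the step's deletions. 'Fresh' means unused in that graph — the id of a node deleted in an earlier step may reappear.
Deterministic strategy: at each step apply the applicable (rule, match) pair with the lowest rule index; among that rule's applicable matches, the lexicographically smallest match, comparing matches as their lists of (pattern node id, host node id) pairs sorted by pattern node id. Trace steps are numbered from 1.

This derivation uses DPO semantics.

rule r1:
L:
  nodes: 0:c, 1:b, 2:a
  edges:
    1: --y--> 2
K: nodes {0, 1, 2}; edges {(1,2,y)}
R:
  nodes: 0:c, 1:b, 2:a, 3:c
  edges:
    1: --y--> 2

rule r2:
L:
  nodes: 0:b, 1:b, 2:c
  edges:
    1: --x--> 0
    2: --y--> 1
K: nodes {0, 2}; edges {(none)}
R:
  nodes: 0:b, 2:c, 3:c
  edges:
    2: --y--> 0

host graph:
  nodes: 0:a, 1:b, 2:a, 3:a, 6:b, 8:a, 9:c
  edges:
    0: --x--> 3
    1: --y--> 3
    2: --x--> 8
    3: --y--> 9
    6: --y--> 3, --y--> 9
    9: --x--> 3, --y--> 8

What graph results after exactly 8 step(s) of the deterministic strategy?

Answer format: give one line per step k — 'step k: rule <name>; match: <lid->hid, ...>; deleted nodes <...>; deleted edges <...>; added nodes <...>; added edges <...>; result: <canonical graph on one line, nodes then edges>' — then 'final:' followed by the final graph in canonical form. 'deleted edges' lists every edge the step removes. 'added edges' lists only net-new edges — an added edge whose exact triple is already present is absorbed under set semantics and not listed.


step 1: rule r1; match: 0->9, 1->1, 2->3; deleted nodes (none); deleted edges (none); added nodes 10; added edges (none); result: nodes: 0:a, 1:b, 2:a, 3:a, 6:b, 8:a, 9:c, 10:c edges: (0,3,x); (1,3,y); (2,8,x); (3,9,y); (6,3,y); (6,9,y); (9,3,x); (9,8,y)
step 2: rule r1; match: 0->9, 1->1, 2->3; deleted nodes (none); deleted edges (none); added nodes 11; added edges (none); result: nodes: 0:a, 1:b, 2:a, 3:a, 6:b, 8:a, 9:c, 10:c, 11:c edges: (0,3,x); (1,3,y); (2,8,x); (3,9,y); (6,3,y); (6,9,y); (9,3,x); (9,8,y)
step 3: rule r1; match: 0->9, 1->1, 2->3; deleted nodes (none); deleted edges (none); added nodes 12; added edges (none); result: nodes: 0:a, 1:b, 2:a, 3:a, 6:b, 8:a, 9:c, 10:c, 11:c, 12:c edges: (0,3,x); (1,3,y); (2,8,x); (3,9,y); (6,3,y); (6,9,y); (9,3,x); (9,8,y)
step 4: rule r1; match: 0->9, 1->1, 2->3; deleted nodes (none); deleted edges (none); added nodes 13; added edges (none); result: nodes: 0:a, 1:b, 2:a, 3:a, 6:b, 8:a, 9:c, 10:c, 11:c, 12:c, 13:c edges: (0,3,x); (1,3,y); (2,8,x); (3,9,y); (6,3,y); (6,9,y); (9,3,x); (9,8,y)
step 5: rule r1; match: 0->9, 1->1, 2->3; deleted nodes (none); deleted edges (none); added nodes 14; added edges (none); result: nodes: 0:a, 1:b, 2:a, 3:a, 6:b, 8:a, 9:c, 10:c, 11:c, 12:c, 13:c, 14:c edges: (0,3,x); (1,3,y); (2,8,x); (3,9,y); (6,3,y); (6,9,y); (9,3,x); (9,8,y)
step 6: rule r1; match: 0->9, 1->1, 2->3; deleted nodes (none); deleted edges (none); added nodes 15; added edges (none); result: nodes: 0:a, 1:b, 2:a, 3:a, 6:b, 8:a, 9:c, 10:c, 11:c, 12:c, 13:c, 14:c, 15:c edges: (0,3,x); (1,3,y); (2,8,x); (3,9,y); (6,3,y); (6,9,y); (9,3,x); (9,8,y)
step 7: rule r1; match: 0->9, 1->1, 2->3; deleted nodes (none); deleted edges (none); added nodes 16; added edges (none); result: nodes: 0:a, 1:b, 2:a, 3:a, 6:b, 8:a, 9:c, 10:c, 11:c, 12:c, 13:c, 14:c, 15:c, 16:c edges: (0,3,x); (1,3,y); (2,8,x); (3,9,y); (6,3,y); (6,9,y); (9,3,x); (9,8,y)
step 8: rule r1; match: 0->9, 1->1, 2->3; deleted nodes (none); deleted edges (none); added nodes 17; added edges (none); result: nodes: 0:a, 1:b, 2:a, 3:a, 6:b, 8:a, 9:c, 10:c, 11:c, 12:c, 13:c, 14:c, 15:c, 16:c, 17:c edges: (0,3,x); (1,3,y); (2,8,x); (3,9,y); (6,3,y); (6,9,y); (9,3,x); (9,8,y)
final:
nodes: 0:a, 1:b, 2:a, 3:a, 6:b, 8:a, 9:c, 10:c, 11:c, 12:c, 13:c, 14:c, 15:c, 16:c, 17:c
edges: (0,3,x); (1,3,y); (2,8,x); (3,9,y); (6,3,y); (6,9,y); (9,3,x); (9,8,y)


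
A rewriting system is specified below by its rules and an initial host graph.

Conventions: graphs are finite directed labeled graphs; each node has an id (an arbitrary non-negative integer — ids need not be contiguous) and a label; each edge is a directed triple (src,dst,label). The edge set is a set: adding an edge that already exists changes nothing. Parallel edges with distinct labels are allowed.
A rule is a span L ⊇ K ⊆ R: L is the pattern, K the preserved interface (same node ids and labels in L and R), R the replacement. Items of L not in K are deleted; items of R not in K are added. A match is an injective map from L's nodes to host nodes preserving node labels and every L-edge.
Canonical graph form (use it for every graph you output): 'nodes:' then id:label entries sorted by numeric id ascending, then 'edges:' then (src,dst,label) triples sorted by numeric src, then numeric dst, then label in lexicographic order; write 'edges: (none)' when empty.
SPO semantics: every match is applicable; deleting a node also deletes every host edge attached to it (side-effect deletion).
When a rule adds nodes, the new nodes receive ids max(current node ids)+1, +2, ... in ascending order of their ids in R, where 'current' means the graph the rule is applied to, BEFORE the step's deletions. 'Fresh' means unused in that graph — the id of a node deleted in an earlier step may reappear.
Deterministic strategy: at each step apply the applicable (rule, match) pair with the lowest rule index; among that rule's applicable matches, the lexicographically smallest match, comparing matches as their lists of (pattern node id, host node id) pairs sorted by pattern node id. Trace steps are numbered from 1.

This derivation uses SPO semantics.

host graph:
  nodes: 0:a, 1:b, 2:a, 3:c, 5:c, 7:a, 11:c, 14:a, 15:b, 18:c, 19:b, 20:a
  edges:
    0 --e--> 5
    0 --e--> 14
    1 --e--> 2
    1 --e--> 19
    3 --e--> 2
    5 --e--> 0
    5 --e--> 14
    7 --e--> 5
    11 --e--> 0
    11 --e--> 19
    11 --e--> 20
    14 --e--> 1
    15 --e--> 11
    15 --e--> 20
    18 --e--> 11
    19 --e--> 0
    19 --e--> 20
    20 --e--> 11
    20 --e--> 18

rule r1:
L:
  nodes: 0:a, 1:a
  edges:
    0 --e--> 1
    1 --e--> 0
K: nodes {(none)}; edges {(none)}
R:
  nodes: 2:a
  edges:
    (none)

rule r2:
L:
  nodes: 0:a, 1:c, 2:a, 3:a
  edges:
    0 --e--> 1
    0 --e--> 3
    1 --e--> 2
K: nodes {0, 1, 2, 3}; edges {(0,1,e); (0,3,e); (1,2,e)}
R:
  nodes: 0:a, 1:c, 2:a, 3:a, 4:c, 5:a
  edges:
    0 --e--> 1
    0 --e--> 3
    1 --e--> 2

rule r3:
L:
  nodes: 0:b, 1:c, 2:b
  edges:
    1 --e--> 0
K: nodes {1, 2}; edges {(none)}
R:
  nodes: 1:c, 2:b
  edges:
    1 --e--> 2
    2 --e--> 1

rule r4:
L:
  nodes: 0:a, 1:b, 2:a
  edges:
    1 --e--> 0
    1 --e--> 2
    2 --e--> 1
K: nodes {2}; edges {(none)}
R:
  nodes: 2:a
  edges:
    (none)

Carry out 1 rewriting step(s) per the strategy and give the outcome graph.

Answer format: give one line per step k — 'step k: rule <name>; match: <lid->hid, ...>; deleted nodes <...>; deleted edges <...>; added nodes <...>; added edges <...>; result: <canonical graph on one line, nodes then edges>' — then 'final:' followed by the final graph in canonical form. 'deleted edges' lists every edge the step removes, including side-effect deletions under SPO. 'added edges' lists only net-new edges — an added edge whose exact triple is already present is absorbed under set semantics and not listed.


step 1: rule r3; match: 0->19, 1->11, 2->1; deleted nodes 19; deleted edges (1,19,e); (11,19,e); (19,0,e); (19,20,e); added nodes (none); added edges (1,11,e); (11,1,e); result: nodes: 0:a, 1:b, 2:a, 3:c, 5:c, 7:a, 11:c, 14:a, 15:b, 18:c, 20:a edges: (0,5,e); (0,14,e); (1,2,e); (1,11,e); (3,2,e); (5,0,e); (5,14,e); (7,5,e); (11,0,e); (11,1,e); (11,20,e); (14,1,e); (15,11,e); (15,20,e); (18,11,e); (20,11,e); (20,18,e)
final:
nodes: 0:a, 1:b, 2:a, 3:c, 5:c, 7:a, 11:c, 14:a, 15:b, 18:c, 20:a
edges: (0,5,e); (0,14,e); (1,2,e); (1,11,e); (3,2,e); (5,0,e); (5,14,e); (7,5,e); (11,0,e); (11,1,e); (11,20,e); (14,1,e); (15,11,e); (15,20,e); (18,11,e); (20,11,e); (20,18,e)


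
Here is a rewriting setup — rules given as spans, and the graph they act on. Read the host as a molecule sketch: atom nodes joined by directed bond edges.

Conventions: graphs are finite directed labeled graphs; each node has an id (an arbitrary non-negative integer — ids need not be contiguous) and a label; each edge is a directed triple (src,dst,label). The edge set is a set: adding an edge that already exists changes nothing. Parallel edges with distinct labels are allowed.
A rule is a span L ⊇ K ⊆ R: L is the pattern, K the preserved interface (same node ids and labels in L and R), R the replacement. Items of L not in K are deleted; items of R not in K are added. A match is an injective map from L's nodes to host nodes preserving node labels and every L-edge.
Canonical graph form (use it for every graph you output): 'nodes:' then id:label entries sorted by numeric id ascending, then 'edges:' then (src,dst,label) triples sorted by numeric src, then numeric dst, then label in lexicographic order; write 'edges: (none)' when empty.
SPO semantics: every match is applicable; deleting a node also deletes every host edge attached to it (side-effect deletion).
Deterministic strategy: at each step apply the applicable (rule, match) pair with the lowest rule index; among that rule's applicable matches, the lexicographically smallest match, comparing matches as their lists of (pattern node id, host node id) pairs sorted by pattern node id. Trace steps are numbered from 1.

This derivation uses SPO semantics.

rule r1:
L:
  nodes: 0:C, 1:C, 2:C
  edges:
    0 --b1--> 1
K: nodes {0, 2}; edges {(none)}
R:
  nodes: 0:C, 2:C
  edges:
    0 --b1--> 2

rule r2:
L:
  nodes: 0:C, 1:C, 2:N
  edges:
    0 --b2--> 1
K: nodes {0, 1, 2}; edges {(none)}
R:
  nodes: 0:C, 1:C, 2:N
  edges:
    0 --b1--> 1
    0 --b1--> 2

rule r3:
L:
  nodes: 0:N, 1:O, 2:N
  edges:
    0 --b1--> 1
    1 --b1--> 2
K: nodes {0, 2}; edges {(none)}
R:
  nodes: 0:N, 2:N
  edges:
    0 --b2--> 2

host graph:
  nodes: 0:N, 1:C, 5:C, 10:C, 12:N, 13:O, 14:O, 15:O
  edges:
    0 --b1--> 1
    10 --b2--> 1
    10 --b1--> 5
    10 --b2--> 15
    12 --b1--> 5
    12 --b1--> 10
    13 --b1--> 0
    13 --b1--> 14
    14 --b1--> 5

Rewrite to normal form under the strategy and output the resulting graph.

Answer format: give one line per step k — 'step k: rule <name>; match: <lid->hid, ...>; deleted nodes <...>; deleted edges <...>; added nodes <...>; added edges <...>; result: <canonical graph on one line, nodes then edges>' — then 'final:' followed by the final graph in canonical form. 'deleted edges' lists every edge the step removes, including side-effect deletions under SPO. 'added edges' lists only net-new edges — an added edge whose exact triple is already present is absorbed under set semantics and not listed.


step 1: rule r1; match: 0->10, 1->5, 2->1; deleted nodes 5; deleted edges (10,5,b1); (12,5,b1); (14,5,b1); added nodes (none); added edges (10,1,b1); result: nodes: 0:N, 1:C, 10:C, 12:N, 13:O, 14:O, 15:O edges: (0,1,b1); (10,1,b1); (10,1,b2); (10,15,b2); (12,10,b1); (13,0,b1); (13,14,b1)
step 2: rule r2; match: 0->10, 1->1, 2->0; deleted nodes (none); deleted edges (10,1,b2); added nodes (none); added edges (10,0,b1); result: nodes: 0:N, 1:C, 10:C, 12:N, 13:O, 14:O, 15:O edges: (0,1,b1); (10,0,b1); (10,1,b1); (10,15,b2); (12,10,b1); (13,0,b1); (13,14,b1)
final:
nodes: 0:N, 1:C, 10:C, 12:N, 13:O, 14:O, 15:O
edges: (0,1,b1); (10,0,b1); (10,1,b1); (10,15,b2); (12,10,b1); (13,0,b1); (13,14,b1)


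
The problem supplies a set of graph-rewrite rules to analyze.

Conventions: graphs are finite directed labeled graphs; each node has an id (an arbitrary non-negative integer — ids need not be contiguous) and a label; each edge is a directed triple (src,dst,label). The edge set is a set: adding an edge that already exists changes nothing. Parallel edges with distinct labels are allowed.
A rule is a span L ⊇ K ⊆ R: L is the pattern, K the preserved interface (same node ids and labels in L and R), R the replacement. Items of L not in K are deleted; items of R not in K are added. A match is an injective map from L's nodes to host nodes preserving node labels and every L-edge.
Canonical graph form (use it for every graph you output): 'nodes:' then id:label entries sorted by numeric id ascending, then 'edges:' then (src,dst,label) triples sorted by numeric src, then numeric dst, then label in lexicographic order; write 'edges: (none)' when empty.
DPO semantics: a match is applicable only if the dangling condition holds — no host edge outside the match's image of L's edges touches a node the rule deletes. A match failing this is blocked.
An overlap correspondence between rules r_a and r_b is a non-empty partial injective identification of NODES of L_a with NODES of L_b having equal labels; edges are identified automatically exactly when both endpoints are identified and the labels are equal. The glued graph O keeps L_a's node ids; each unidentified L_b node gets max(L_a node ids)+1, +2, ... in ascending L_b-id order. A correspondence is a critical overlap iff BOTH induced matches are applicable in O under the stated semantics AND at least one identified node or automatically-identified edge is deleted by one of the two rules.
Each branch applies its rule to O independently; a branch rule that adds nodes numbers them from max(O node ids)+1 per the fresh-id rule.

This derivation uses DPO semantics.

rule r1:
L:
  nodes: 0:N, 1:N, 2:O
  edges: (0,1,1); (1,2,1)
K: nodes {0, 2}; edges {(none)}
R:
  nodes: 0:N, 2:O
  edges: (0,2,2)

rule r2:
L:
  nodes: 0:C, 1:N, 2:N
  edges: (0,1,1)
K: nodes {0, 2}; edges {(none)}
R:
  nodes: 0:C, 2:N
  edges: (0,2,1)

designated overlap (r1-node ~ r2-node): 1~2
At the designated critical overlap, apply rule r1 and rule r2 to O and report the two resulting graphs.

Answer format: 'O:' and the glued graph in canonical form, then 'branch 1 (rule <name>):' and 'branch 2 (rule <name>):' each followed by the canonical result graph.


O:
nodes: 0:N, 1:N, 2:O, 3:C, 4:N
edges: (0,1,1); (1,2,1); (3,4,1)
branch 1 (rule r1):
nodes: 0:N, 2:O, 3:C, 4:N
edges: (0,2,2); (3,4,1)
branch 2 (rule r2):
nodes: 0:N, 1:N, 2:O, 3:C
edges: (0,1,1); (1,2,1); (3,1,1)


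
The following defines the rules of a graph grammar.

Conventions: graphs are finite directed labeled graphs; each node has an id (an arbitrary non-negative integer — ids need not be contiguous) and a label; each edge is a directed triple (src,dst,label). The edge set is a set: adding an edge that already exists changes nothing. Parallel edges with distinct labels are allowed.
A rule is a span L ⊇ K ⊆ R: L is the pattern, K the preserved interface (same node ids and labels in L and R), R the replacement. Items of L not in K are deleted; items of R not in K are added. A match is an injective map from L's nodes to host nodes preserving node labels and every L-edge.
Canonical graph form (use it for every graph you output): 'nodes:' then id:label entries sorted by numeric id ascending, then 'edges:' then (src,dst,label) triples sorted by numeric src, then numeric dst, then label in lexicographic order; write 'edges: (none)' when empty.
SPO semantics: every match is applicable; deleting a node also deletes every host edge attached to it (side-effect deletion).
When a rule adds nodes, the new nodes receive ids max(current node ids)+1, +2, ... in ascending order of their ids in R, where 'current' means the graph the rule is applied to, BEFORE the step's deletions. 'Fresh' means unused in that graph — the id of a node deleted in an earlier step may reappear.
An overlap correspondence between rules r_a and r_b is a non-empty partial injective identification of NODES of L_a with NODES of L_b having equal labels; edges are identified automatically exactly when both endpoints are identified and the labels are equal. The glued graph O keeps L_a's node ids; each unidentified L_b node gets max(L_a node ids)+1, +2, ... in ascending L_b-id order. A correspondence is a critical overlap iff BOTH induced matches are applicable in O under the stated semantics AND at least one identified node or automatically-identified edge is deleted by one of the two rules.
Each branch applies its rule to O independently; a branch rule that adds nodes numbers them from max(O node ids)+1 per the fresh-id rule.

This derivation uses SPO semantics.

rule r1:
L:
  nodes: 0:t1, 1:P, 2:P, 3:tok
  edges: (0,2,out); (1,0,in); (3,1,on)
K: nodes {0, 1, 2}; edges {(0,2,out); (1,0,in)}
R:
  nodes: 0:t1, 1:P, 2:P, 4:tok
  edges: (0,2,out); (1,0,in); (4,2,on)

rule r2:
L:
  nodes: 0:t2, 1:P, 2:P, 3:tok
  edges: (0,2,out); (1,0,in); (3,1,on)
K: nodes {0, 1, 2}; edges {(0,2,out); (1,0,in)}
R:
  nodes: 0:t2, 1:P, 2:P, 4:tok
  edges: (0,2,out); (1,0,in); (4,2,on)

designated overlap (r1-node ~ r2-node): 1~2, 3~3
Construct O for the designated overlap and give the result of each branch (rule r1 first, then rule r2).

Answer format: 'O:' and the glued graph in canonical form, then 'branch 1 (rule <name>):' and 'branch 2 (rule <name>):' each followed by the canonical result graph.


O:
nodes: 0:t1, 1:P, 2:P, 3:tok, 4:t2, 5:P
edges: (0,2,out); (1,0,in); (3,1,on); (3,5,on); (4,1,out); (5,4,in)
branch 1 (rule r1):
nodes: 0:t1, 1:P, 2:P, 4:t2, 5:P, 6:tok
edges: (0,2,out); (1,0,in); (4,1,out); (5,4,in); (6,2,on)
branch 2 (rule r2):
nodes: 0:t1, 1:P, 2:P, 4:t2, 5:P, 6:tok
edges: (0,2,out); (1,0,in); (4,1,out); (5,4,in); (6,1,on)


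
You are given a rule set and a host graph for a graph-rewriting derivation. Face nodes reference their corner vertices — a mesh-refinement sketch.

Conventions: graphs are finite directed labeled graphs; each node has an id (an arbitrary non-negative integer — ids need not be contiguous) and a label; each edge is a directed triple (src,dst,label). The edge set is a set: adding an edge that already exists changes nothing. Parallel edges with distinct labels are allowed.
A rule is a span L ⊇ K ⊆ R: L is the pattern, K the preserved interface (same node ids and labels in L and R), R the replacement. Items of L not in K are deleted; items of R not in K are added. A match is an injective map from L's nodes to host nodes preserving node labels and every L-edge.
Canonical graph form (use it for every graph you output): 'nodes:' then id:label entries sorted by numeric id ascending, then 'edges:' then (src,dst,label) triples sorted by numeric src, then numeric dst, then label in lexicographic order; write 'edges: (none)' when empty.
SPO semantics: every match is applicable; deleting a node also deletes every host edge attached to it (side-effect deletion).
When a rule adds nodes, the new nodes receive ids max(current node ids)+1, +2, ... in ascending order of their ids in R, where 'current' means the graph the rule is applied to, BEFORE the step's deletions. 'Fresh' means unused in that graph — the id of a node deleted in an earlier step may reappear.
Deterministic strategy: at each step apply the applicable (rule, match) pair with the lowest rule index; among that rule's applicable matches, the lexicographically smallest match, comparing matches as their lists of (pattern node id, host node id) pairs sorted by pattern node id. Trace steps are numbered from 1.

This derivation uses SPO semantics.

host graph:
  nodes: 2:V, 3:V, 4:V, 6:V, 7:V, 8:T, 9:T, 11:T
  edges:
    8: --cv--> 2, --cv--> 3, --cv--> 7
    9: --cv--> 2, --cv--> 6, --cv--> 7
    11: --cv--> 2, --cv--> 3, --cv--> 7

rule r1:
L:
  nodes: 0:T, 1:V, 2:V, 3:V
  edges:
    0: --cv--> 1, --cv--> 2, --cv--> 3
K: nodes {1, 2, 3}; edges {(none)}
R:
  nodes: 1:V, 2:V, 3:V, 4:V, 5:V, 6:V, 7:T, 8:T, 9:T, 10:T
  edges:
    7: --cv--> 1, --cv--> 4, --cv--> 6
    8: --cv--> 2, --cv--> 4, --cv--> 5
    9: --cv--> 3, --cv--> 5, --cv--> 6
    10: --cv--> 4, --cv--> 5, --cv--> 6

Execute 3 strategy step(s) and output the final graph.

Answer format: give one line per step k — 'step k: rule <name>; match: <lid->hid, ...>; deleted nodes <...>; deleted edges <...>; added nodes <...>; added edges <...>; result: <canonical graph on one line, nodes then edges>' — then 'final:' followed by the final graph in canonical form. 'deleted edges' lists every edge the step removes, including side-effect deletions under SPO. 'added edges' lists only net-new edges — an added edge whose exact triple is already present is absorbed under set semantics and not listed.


step 1: rule r1; match: 0->8, 1->2, 2->3, 3->7; deleted nodes 8; deleted edges (8,2,cv); (8,3,cv); (8,7,cv); added nodes 12, 13, 14, 15, 16, 17, 18; added edges (15,2,cv); (15,12,cv); (15,14,cv); (16,3,cv); (16,12,cv); (16,13,cv); (17,7,cv); (17,13,cv); (17,14,cv); (18,12,cv); (18,13,cv); (18,14,cv); result: nodes: 2:V, 3:V, 4:V, 6:V, 7:V, 9:T, 11:T, 12:V, 13:V, 14:V, 15:T, 16:T, 17:T, 18:T edges: (9,2,cv); (9,6,cv); (9,7,cv); (11,2,cv); (11,3,cv); (11,7,cv); (15,2,cv); (15,12,cv); (15,14,cv); (16,3,cv); (16,12,cv); (16,13,cv); (17,7,cv); (17,13,cv); (17,14,cv); (18,12,cv); (18,13,cv); (18,14,cv)
step 2: rule r1; match: 0->9, 1->2, 2->6, 3->7; deleted nodes 9; deleted edges (9,2,cv); (9,6,cv); (9,7,cv); added nodes 19, 20, 21, 22, 23, 24, 25; added edges (22,2,cv); (22,19,cv); (22,21,cv); (23,6,cv); (23,19,cv); (23,20,cv); (24,7,cv); (24,20,cv); (24,21,cv); (25,19,cv); (25,20,cv); (25,21,cv); result: nodes: 2:V, 3:V, 4:V, 6:V, 7:V, 11:T, 12:V, 13:V, 14:V, 15:T, 16:T, 17:T, 18:T, 19:V, 20:V, 21:V, 22:T, 23:T, 24:T, 25:T edges: (11,2,cv); (11,3,cv); (11,7,cv); (15,2,cv); (15,12,cv); (15,14,cv); (16,3,cv); (16,12,cv); (16,13,cv); (17,7,cv); (17,13,cv); (17,14,cv); (18,12,cv); (18,13,cv); (18,14,cv); (22,2,cv); (22,19,cv); (22,21,cv); (23,6,cv); (23,19,cv); (23,20,cv); (24,7,cv); (24,20,cv); (24,21,cv); (25,19,cv); (25,20,cv); (25,21,cv)
step 3: rule r1; match: 0->11, 1->2, 2->3, 3->7; deleted nodes 11; deleted edges (11,2,cv); (11,3,cv); (11,7,cv); added nodes 26, 27, 28, 29, 30, 31, 32; added edges (29,2,cv); (29,26,cv); (29,28,cv); (30,3,cv); (30,26,cv); (30,27,cv); (31,7,cv); (31,27,cv); (31,28,cv); (32,26,cv); (32,27,cv); (32,28,cv); result: nodes: 2:V, 3:V, 4:V, 6:V, 7:V, 12:V, 13:V, 14:V, 15:T, 16:T, 17:T, 18:T, 19:V, 20:V, 21:V, 22:T, 23:T, 24:T, 25:T, 26:V, 27:V, 28:V, 29:T, 30:T, 31:T, 32:T edges: (15,2,cv); (15,12,cv); (15,14,cv); (16,3,cv); (16,12,cv); (16,13,cv); (17,7,cv); (17,13,cv); (17,14,cv); (18,12,cv); (18,13,cv); (18,14,cv); (22,2,cv); (22,19,cv); (22,21,cv); (23,6,cv); (23,19,cv); (23,20,cv); (24,7,cv); (24,20,cv); (24,21,cv); (25,19,cv); (25,20,cv); (25,21,cv); (29,2,cv); (29,26,cv); (29,28,cv); (30,3,cv); (30,26,cv); (30,27,cv); (31,7,cv); (31,27,cv); (31,28,cv); (32,26,cv); (32,27,cv); (32,28,cv)
final:
nodes: 2:V, 3:V, 4:V, 6:V, 7:V, 12:V, 13:V, 14:V, 15:T, 16:T, 17:T, 18:T, 19:V, 20:V, 21:V, 22:T, 23:T, 24:T, 25:T, 26:V, 27:V, 28:V, 29:T, 30:T, 31:T, 32:T
edges: (15,2,cv); (15,12,cv); (15,14,cv); (16,3,cv); (16,12,cv); (16,13,cv); (17,7,cv); (17,13,cv); (17,14,cv); (18,12,cv); (18,13,cv); (18,14,cv); (22,2,cv); (22,19,cv); (22,21,cv); (23,6,cv); (23,19,cv); (23,20,cv); (24,7,cv); (24,20,cv); (24,21,cv); (25,19,cv); (25,20,cv); (25,21,cv); (29,2,cv); (29,26,cv); (29,28,cv); (30,3,cv); (30,26,cv); (30,27,cv); (31,7,cv); (31,27,cv); (31,28,cv); (32,26,cv); (32,27,cv); (32,28,cv)


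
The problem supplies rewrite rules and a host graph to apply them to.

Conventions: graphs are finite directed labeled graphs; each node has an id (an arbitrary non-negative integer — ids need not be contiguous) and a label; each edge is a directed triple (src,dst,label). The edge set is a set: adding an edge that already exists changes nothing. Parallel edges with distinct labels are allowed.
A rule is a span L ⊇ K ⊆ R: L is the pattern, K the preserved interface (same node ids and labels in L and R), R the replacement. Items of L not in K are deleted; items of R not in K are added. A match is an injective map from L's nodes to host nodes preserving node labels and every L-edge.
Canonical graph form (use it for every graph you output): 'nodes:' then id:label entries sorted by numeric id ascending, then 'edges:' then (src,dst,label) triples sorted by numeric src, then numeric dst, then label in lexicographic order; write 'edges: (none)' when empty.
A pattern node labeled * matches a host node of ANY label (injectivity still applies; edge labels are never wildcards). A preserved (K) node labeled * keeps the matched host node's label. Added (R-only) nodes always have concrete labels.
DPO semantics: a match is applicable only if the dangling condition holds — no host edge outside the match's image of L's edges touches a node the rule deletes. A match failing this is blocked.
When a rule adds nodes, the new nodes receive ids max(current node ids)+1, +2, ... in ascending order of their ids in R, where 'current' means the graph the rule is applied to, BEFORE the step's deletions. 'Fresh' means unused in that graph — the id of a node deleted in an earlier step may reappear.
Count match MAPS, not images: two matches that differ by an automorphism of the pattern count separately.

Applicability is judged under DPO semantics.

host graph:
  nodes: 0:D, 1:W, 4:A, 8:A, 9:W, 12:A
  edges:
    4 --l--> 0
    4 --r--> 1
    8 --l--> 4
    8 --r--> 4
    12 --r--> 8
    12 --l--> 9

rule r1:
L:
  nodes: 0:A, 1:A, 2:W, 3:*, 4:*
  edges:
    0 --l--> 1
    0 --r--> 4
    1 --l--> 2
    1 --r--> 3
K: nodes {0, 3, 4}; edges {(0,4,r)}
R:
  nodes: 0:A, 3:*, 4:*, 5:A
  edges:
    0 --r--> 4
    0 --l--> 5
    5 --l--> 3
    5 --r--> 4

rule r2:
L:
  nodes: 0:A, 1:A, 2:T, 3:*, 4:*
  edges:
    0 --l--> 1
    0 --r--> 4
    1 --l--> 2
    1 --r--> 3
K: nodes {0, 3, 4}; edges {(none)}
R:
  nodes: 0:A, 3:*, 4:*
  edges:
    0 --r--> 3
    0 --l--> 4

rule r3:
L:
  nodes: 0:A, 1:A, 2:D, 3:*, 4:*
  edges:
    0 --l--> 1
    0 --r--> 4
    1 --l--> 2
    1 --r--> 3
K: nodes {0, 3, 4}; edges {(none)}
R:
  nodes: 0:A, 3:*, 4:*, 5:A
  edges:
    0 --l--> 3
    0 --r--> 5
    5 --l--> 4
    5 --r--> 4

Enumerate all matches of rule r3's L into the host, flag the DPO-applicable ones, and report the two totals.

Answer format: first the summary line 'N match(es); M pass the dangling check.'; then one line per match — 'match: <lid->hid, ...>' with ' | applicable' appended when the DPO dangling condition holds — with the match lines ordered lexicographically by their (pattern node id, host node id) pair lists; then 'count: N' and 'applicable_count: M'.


0 match(es); 0 pass the dangling check.
count: 0
applicable_count: 0


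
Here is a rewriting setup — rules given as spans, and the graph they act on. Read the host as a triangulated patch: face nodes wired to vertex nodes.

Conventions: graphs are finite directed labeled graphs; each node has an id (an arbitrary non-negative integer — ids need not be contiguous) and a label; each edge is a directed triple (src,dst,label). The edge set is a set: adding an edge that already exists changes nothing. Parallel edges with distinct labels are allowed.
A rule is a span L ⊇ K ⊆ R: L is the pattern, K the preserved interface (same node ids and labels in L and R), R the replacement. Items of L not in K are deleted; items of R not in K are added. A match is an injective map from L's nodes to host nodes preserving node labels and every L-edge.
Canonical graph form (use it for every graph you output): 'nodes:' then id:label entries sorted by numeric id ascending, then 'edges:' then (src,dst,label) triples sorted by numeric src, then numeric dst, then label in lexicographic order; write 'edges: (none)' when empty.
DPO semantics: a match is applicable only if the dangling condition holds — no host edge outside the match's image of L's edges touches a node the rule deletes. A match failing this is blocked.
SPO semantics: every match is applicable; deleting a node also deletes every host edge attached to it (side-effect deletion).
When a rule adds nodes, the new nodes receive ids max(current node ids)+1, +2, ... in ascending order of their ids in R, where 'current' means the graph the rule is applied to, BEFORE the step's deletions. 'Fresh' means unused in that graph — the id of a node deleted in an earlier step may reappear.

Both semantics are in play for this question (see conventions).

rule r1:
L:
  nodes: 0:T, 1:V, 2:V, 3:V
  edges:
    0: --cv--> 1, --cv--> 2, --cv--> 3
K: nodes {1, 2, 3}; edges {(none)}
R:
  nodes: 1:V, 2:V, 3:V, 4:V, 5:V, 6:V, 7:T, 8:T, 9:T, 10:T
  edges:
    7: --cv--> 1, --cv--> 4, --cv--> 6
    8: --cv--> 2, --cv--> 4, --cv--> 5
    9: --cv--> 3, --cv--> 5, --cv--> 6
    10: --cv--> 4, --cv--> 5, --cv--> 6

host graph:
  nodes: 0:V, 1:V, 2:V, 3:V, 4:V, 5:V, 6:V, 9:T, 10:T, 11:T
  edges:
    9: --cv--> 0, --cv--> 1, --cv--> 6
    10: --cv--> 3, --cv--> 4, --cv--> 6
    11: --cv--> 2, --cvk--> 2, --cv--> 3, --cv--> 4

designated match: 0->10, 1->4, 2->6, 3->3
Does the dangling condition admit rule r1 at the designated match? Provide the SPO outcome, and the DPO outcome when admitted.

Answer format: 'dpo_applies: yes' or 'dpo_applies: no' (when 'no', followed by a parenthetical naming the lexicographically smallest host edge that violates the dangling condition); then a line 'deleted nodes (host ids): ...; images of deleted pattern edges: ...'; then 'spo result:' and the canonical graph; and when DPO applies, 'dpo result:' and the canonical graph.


dpo_applies: yes
deleted nodes (host ids): 10; images of deleted pattern edges: (10,3,cv); (10,4,cv); (10,6,cv)
spo result:
nodes: 0:V, 1:V, 2:V, 3:V, 4:V, 5:V, 6:V, 9:T, 11:T, 12:V, 13:V, 14:V, 15:T, 16:T, 17:T, 18:T
edges: (9,0,cv); (9,1,cv); (9,6,cv); (11,2,cv); (11,2,cvk); (11,3,cv); (11,4,cv); (15,4,cv); (15,12,cv); (15,14,cv); (16,6,cv); (16,12,cv); (16,13,cv); (17,3,cv); (17,13,cv); (17,14,cv); (18,12,cv); (18,13,cv); (18,14,cv)
dpo result:
nodes: 0:V, 1:V, 2:V, 3:V, 4:V, 5:V, 6:V, 9:T, 11:T, 12:V, 13:V, 14:V, 15:T, 16:T, 17:T, 18:T
edges: (9,0,cv); (9,1,cv); (9,6,cv); (11,2,cv); (11,2,cvk); (11,3,cv); (11,4,cv); (15,4,cv); (15,12,cv); (15,14,cv); (16,6,cv); (16,12,cv); (16,13,cv); (17,3,cv); (17,13,cv); (17,14,cv); (18,12,cv); (18,13,cv); (18,14,cv)


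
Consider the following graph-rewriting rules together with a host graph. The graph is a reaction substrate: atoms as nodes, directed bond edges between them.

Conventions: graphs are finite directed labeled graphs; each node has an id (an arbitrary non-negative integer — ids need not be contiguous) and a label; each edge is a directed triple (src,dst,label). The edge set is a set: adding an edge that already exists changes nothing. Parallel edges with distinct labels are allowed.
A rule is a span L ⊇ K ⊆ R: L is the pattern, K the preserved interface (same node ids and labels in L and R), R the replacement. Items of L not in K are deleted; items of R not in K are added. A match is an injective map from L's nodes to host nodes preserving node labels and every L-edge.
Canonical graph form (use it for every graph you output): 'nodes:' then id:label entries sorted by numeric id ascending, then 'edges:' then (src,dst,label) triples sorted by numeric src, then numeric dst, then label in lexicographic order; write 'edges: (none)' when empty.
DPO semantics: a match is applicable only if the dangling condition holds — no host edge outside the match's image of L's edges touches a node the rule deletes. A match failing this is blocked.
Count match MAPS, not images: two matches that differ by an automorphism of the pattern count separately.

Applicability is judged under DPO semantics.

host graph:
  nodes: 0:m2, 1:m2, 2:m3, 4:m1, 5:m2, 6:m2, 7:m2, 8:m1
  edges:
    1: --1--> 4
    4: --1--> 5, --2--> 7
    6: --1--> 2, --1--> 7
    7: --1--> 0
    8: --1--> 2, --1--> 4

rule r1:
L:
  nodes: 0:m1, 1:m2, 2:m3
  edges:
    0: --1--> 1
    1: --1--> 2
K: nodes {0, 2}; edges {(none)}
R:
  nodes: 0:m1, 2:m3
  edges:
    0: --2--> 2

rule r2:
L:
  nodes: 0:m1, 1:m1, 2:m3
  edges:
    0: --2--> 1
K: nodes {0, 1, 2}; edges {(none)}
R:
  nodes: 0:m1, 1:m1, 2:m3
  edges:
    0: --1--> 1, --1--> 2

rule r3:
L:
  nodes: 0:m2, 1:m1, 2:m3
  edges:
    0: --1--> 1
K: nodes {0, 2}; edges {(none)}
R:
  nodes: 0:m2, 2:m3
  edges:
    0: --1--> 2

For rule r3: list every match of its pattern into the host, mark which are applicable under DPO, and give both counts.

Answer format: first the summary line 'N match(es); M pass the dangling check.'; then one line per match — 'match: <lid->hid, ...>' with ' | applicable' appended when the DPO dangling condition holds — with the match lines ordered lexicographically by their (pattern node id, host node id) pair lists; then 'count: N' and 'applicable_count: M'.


1 match(es); 0 pass the dangling check.
match: 0->1, 1->4, 2->2
count: 1
applicable_count: 0


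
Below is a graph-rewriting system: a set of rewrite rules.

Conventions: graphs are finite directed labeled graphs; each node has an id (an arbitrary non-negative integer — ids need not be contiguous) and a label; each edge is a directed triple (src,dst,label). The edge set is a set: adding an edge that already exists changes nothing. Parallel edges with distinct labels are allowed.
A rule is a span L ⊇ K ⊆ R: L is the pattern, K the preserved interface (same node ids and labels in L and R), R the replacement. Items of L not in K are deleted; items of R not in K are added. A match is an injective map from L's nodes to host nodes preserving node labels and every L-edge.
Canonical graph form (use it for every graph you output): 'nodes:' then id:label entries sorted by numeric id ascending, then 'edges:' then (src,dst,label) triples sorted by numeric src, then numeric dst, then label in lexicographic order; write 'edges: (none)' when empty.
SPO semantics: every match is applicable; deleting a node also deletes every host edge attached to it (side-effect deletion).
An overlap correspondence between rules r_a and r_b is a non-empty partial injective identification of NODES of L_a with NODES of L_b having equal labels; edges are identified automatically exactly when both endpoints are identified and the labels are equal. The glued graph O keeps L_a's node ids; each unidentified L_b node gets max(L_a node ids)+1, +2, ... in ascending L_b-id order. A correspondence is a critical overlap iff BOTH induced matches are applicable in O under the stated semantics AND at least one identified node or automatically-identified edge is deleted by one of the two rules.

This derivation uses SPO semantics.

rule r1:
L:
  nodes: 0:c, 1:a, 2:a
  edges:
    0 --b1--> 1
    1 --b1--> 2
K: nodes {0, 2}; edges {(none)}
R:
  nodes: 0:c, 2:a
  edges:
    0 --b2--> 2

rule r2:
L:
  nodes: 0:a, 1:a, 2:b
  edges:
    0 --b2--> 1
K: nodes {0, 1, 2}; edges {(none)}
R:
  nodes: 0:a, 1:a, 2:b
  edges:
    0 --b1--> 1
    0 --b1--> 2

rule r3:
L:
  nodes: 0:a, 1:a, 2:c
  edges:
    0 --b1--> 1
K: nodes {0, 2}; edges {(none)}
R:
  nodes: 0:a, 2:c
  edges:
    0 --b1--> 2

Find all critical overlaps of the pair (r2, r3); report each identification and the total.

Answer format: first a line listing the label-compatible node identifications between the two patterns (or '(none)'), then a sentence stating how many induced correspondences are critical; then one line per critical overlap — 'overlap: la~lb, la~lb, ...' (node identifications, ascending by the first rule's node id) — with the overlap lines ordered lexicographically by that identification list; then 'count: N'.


label-compatible node identifications between L(r2) and L(r3): 0~0, 0~1, 1~0, 1~1
4 of the induced correspondences are critical overlaps of r2 and r3.
overlap: 0~0, 1~1
overlap: 0~1
overlap: 0~1, 1~0
overlap: 1~1
count: 4


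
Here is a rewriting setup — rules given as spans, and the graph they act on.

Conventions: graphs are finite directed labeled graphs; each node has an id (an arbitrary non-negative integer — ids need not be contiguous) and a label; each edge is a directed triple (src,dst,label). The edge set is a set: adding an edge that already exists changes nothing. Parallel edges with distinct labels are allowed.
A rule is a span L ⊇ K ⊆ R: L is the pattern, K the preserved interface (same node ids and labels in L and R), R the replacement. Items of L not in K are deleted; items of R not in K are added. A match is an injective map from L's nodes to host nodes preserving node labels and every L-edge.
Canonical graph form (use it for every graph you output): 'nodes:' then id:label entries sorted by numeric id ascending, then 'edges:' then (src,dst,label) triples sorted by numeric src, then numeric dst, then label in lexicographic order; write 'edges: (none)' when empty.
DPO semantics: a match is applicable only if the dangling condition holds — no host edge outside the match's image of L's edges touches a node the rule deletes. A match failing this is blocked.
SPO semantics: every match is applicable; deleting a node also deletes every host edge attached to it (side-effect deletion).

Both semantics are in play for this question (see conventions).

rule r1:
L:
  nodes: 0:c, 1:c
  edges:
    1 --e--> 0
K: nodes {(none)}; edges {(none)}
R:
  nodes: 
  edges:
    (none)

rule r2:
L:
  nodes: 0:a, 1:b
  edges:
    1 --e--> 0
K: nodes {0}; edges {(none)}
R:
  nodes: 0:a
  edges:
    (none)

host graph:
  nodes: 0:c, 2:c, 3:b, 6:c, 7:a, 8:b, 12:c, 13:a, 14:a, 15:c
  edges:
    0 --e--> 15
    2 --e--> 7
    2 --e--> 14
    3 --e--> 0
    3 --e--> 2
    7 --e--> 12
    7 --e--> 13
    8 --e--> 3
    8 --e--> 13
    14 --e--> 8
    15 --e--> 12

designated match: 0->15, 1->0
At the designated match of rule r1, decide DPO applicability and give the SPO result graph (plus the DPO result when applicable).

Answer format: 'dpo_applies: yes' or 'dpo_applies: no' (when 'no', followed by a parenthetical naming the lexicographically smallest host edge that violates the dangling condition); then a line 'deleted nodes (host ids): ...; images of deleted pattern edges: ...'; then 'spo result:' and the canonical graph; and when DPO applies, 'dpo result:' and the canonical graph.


dpo_applies: no
(the rule deletes node 0, which keeps host edge (3,0,e) outside the match image — the dangling condition fails, DPO blocks; SPO proceeds and side-deletes such edges)
deleted nodes (host ids): 0, 15; images of deleted pattern edges: (0,15,e)
spo result:
nodes: 2:c, 3:b, 6:c, 7:a, 8:b, 12:c, 13:a, 14:a
edges: (2,7,e); (2,14,e); (3,2,e); (7,12,e); (7,13,e); (8,3,e); (8,13,e); (14,8,e)


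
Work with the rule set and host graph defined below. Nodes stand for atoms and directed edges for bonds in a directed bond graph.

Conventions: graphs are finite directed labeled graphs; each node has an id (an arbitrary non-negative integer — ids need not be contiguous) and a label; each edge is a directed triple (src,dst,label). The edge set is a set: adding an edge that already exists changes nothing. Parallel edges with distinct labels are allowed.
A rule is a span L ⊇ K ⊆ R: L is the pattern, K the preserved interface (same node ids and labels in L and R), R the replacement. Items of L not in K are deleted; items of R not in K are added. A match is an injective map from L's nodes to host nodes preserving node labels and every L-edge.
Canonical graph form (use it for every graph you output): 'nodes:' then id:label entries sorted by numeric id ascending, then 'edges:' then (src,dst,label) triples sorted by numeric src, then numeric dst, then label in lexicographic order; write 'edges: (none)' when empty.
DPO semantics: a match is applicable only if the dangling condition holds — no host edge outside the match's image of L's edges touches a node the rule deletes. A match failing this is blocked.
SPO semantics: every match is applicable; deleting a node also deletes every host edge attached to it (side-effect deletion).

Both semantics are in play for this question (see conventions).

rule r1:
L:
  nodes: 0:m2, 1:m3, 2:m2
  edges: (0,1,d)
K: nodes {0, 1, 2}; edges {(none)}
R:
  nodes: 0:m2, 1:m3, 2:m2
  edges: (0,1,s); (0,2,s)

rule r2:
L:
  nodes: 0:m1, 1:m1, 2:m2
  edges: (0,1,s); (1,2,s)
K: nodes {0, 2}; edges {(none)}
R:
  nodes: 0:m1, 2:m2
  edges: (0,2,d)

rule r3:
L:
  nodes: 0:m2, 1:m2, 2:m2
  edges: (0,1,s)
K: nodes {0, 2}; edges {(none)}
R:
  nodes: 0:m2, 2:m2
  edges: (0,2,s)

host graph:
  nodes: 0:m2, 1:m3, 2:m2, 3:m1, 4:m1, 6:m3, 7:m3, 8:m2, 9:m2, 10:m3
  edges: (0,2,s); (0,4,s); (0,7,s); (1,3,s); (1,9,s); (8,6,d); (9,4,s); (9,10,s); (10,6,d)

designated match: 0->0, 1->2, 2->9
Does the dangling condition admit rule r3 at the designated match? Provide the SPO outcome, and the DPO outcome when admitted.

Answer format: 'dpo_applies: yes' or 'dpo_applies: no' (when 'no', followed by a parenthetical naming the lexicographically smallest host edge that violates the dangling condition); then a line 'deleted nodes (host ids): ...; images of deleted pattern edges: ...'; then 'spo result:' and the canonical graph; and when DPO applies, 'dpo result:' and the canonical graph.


dpo_applies: yes
deleted nodes (host ids): 2; images of deleted pattern edges: (0,2,s)
spo result:
nodes: 0:m2, 1:m3, 3:m1, 4:m1, 6:m3, 7:m3, 8:m2, 9:m2, 10:m3
edges: (0,4,s); (0,7,s); (0,9,s); (1,3,s); (1,9,s); (8,6,d); (9,4,s); (9,10,s); (10,6,d)
dpo result:
nodes: 0:m2, 1:m3, 3:m1, 4:m1, 6:m3, 7:m3, 8:m2, 9:m2, 10:m3
edges: (0,4,s); (0,7,s); (0,9,s); (1,3,s); (1,9,s); (8,6,d); (9,4,s); (9,10,s); (10,6,d)
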